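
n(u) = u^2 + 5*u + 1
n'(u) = 2*u + 5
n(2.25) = 17.31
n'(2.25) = 9.50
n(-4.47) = -1.37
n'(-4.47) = -3.94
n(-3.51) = -4.23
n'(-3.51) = -2.02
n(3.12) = 26.33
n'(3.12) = 11.24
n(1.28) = 9.04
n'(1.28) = 7.56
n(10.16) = 155.03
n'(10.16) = 25.32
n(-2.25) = -5.19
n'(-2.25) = 0.50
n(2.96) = 24.56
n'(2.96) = 10.92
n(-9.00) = 37.00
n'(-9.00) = -13.00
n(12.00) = 205.00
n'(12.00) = 29.00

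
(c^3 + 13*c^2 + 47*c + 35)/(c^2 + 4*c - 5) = (c^2 + 8*c + 7)/(c - 1)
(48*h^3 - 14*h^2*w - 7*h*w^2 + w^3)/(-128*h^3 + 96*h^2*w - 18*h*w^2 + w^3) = (3*h + w)/(-8*h + w)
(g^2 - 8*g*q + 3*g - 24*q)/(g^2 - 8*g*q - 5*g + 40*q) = (g + 3)/(g - 5)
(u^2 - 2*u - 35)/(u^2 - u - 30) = (u - 7)/(u - 6)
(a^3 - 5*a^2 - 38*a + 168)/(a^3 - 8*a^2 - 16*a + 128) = (a^2 - a - 42)/(a^2 - 4*a - 32)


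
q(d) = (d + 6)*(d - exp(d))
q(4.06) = -542.38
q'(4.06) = -627.08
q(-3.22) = -9.06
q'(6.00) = -5226.57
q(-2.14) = -8.71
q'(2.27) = -79.19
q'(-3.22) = -0.59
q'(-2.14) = 1.15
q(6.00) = -4769.15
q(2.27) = -61.28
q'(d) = d + (1 - exp(d))*(d + 6) - exp(d)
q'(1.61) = -33.85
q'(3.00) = -188.86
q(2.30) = -63.70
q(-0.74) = -6.40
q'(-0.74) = 1.53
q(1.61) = -25.82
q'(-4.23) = -2.50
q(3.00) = -153.77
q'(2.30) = -82.16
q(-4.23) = -7.51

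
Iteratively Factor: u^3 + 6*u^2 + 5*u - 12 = (u + 3)*(u^2 + 3*u - 4) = (u - 1)*(u + 3)*(u + 4)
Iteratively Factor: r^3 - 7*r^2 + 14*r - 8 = (r - 1)*(r^2 - 6*r + 8) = (r - 4)*(r - 1)*(r - 2)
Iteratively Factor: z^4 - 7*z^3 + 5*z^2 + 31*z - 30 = (z - 3)*(z^3 - 4*z^2 - 7*z + 10) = (z - 3)*(z - 1)*(z^2 - 3*z - 10) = (z - 5)*(z - 3)*(z - 1)*(z + 2)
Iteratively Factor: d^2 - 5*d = (d - 5)*(d)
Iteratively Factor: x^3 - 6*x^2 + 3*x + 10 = (x - 5)*(x^2 - x - 2) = (x - 5)*(x + 1)*(x - 2)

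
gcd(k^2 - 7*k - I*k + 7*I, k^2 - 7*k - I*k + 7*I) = k^2 + k*(-7 - I) + 7*I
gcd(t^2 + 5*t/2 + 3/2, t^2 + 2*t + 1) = t + 1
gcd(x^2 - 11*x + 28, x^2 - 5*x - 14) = x - 7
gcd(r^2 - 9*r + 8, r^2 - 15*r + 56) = r - 8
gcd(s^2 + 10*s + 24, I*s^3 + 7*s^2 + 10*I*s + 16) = 1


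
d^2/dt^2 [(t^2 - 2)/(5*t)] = -4/(5*t^3)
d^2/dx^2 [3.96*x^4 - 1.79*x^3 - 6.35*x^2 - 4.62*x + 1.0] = 47.52*x^2 - 10.74*x - 12.7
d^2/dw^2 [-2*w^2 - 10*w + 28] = -4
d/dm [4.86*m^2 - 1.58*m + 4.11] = 9.72*m - 1.58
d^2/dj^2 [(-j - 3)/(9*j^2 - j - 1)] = 2*((j + 3)*(18*j - 1)^2 + (27*j + 26)*(-9*j^2 + j + 1))/(-9*j^2 + j + 1)^3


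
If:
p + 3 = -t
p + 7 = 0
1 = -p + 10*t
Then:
No Solution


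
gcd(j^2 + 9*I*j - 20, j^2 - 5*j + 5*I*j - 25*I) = j + 5*I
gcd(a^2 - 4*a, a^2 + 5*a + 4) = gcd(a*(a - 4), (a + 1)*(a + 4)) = 1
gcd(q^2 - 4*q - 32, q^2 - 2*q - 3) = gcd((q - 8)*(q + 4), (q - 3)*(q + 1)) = 1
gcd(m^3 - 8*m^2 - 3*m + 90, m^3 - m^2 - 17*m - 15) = m^2 - 2*m - 15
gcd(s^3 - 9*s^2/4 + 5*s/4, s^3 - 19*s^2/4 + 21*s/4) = s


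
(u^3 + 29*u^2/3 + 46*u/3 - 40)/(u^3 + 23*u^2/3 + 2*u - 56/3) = (u^2 + 11*u + 30)/(u^2 + 9*u + 14)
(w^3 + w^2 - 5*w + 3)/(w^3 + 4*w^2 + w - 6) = (w - 1)/(w + 2)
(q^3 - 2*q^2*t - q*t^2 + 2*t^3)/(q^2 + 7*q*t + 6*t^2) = (q^2 - 3*q*t + 2*t^2)/(q + 6*t)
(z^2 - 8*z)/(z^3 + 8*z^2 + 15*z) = (z - 8)/(z^2 + 8*z + 15)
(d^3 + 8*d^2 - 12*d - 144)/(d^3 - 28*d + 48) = (d + 6)/(d - 2)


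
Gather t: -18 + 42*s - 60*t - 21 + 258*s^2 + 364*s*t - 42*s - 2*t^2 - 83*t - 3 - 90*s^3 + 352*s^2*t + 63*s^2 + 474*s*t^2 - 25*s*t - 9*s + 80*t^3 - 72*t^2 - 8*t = -90*s^3 + 321*s^2 - 9*s + 80*t^3 + t^2*(474*s - 74) + t*(352*s^2 + 339*s - 151) - 42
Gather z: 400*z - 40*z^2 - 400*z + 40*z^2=0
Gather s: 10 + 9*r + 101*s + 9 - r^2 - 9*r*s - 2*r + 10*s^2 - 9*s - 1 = -r^2 + 7*r + 10*s^2 + s*(92 - 9*r) + 18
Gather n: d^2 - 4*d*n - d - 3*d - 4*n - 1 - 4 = d^2 - 4*d + n*(-4*d - 4) - 5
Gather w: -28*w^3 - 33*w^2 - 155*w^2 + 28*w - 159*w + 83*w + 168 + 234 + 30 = -28*w^3 - 188*w^2 - 48*w + 432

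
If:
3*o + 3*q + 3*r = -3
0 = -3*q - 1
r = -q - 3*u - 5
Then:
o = 3*u + 4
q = -1/3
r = -3*u - 14/3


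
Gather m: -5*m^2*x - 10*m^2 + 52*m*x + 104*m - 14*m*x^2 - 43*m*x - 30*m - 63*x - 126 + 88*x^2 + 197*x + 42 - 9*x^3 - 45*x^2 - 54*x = m^2*(-5*x - 10) + m*(-14*x^2 + 9*x + 74) - 9*x^3 + 43*x^2 + 80*x - 84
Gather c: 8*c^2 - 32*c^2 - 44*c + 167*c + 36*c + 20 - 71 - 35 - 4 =-24*c^2 + 159*c - 90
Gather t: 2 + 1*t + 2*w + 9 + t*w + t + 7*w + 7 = t*(w + 2) + 9*w + 18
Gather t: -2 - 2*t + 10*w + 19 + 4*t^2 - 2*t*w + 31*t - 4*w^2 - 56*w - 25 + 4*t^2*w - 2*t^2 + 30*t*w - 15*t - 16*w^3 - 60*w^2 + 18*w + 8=t^2*(4*w + 2) + t*(28*w + 14) - 16*w^3 - 64*w^2 - 28*w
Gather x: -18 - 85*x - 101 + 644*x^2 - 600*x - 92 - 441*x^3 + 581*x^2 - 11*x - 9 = -441*x^3 + 1225*x^2 - 696*x - 220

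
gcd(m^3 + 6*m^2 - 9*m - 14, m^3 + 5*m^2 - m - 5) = m + 1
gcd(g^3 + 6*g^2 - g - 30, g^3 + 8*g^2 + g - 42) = g^2 + g - 6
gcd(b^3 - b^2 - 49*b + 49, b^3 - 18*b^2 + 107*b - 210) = b - 7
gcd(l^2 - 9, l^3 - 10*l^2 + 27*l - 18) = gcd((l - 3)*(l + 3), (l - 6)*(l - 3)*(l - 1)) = l - 3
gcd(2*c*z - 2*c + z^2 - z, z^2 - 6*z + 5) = z - 1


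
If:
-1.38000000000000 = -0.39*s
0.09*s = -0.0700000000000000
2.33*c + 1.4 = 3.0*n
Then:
No Solution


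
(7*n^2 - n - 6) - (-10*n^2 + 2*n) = 17*n^2 - 3*n - 6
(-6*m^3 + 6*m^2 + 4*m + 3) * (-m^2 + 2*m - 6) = 6*m^5 - 18*m^4 + 44*m^3 - 31*m^2 - 18*m - 18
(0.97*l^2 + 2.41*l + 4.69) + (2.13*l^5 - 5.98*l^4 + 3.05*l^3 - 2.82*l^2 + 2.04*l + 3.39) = 2.13*l^5 - 5.98*l^4 + 3.05*l^3 - 1.85*l^2 + 4.45*l + 8.08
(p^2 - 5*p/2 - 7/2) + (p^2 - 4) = 2*p^2 - 5*p/2 - 15/2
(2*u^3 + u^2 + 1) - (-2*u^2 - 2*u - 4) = 2*u^3 + 3*u^2 + 2*u + 5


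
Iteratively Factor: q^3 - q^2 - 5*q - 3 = (q - 3)*(q^2 + 2*q + 1) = (q - 3)*(q + 1)*(q + 1)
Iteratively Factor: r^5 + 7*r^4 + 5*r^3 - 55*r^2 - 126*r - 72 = (r + 3)*(r^4 + 4*r^3 - 7*r^2 - 34*r - 24) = (r + 3)*(r + 4)*(r^3 - 7*r - 6) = (r - 3)*(r + 3)*(r + 4)*(r^2 + 3*r + 2) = (r - 3)*(r + 2)*(r + 3)*(r + 4)*(r + 1)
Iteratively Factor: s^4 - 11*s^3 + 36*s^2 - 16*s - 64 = (s + 1)*(s^3 - 12*s^2 + 48*s - 64) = (s - 4)*(s + 1)*(s^2 - 8*s + 16) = (s - 4)^2*(s + 1)*(s - 4)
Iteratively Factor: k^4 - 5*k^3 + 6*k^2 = (k - 3)*(k^3 - 2*k^2) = k*(k - 3)*(k^2 - 2*k) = k^2*(k - 3)*(k - 2)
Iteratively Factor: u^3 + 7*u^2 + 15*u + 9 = (u + 3)*(u^2 + 4*u + 3) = (u + 3)^2*(u + 1)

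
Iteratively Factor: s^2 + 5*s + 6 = (s + 3)*(s + 2)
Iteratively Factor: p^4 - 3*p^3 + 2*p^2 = (p - 2)*(p^3 - p^2) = p*(p - 2)*(p^2 - p) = p^2*(p - 2)*(p - 1)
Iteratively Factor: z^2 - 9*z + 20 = (z - 5)*(z - 4)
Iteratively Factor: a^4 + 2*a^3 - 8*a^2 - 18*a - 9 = (a - 3)*(a^3 + 5*a^2 + 7*a + 3) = (a - 3)*(a + 3)*(a^2 + 2*a + 1) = (a - 3)*(a + 1)*(a + 3)*(a + 1)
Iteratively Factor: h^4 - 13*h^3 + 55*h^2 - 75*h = (h - 5)*(h^3 - 8*h^2 + 15*h) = (h - 5)^2*(h^2 - 3*h) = h*(h - 5)^2*(h - 3)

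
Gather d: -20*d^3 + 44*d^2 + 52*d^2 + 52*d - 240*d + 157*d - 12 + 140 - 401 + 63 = -20*d^3 + 96*d^2 - 31*d - 210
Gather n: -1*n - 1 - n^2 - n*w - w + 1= -n^2 + n*(-w - 1) - w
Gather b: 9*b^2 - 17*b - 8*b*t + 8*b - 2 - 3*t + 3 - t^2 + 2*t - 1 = 9*b^2 + b*(-8*t - 9) - t^2 - t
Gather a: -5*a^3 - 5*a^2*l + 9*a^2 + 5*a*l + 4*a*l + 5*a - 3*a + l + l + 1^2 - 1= -5*a^3 + a^2*(9 - 5*l) + a*(9*l + 2) + 2*l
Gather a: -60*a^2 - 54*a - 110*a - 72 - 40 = -60*a^2 - 164*a - 112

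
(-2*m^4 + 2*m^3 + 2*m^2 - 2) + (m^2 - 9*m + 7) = -2*m^4 + 2*m^3 + 3*m^2 - 9*m + 5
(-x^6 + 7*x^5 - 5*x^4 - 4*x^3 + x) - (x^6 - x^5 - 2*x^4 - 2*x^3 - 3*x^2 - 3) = -2*x^6 + 8*x^5 - 3*x^4 - 2*x^3 + 3*x^2 + x + 3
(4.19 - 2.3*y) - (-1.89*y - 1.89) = 6.08 - 0.41*y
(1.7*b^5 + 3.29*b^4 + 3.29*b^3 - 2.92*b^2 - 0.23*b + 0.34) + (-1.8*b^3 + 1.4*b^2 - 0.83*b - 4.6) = 1.7*b^5 + 3.29*b^4 + 1.49*b^3 - 1.52*b^2 - 1.06*b - 4.26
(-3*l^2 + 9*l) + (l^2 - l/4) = -2*l^2 + 35*l/4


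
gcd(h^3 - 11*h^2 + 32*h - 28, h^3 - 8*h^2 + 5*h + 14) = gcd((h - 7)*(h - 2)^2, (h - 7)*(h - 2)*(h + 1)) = h^2 - 9*h + 14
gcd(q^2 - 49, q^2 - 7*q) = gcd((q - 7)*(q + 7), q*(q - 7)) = q - 7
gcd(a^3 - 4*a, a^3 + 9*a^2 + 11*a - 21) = 1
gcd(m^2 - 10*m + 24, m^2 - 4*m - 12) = m - 6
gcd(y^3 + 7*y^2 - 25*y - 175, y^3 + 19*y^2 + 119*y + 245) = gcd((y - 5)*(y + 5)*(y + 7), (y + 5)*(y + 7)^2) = y^2 + 12*y + 35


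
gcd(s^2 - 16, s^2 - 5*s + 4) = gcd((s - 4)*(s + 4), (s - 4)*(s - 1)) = s - 4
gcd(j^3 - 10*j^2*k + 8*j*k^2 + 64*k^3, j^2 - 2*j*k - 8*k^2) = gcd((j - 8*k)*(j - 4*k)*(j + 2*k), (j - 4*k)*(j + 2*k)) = j^2 - 2*j*k - 8*k^2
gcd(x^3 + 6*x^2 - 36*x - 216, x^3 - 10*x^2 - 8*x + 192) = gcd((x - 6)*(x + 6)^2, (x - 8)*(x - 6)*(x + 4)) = x - 6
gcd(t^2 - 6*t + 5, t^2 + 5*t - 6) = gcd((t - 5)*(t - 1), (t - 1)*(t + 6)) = t - 1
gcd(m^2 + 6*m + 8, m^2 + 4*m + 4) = m + 2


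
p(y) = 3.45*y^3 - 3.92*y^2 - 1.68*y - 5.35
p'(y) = 10.35*y^2 - 7.84*y - 1.68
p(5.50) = 440.82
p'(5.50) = 268.29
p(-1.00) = -11.04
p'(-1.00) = 16.51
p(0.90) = -7.52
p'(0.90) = -0.35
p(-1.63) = -27.97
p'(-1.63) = 38.60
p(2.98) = 46.13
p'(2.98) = 66.87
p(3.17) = 59.83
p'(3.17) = 77.47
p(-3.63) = -215.93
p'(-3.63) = 163.16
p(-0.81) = -8.39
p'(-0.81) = 11.46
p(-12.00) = -6511.27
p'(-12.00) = 1582.80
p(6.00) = 588.65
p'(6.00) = 323.88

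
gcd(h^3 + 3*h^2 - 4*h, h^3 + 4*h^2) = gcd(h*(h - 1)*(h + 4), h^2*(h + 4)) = h^2 + 4*h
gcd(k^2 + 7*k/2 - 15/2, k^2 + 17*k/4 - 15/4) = k + 5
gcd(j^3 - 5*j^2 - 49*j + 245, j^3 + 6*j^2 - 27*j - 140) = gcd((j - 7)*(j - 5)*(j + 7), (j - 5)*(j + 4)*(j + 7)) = j^2 + 2*j - 35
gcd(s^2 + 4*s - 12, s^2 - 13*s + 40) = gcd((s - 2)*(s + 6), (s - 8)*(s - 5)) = 1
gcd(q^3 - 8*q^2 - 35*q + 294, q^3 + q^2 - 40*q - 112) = q - 7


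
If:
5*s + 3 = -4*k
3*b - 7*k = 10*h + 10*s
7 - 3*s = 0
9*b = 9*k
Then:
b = -11/3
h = -13/15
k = -11/3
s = 7/3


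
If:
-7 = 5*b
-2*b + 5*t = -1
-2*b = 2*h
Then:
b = -7/5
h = 7/5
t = -19/25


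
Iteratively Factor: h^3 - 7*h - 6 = (h - 3)*(h^2 + 3*h + 2) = (h - 3)*(h + 2)*(h + 1)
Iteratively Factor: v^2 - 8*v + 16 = (v - 4)*(v - 4)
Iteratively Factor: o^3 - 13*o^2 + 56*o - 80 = (o - 4)*(o^2 - 9*o + 20) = (o - 4)^2*(o - 5)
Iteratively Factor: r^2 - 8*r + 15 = (r - 3)*(r - 5)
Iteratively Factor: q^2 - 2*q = (q - 2)*(q)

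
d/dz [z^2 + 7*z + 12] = 2*z + 7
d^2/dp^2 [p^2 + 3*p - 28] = 2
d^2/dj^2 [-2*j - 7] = 0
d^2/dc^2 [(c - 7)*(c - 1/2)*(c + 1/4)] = 6*c - 29/2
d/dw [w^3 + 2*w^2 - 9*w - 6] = 3*w^2 + 4*w - 9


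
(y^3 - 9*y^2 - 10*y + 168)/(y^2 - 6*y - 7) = (y^2 - 2*y - 24)/(y + 1)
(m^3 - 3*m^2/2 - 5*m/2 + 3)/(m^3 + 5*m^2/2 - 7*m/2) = (2*m^2 - m - 6)/(m*(2*m + 7))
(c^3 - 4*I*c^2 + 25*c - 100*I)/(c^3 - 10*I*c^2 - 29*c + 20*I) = (c + 5*I)/(c - I)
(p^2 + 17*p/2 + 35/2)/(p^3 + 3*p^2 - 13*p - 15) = (p + 7/2)/(p^2 - 2*p - 3)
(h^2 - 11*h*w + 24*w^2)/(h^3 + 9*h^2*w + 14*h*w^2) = (h^2 - 11*h*w + 24*w^2)/(h*(h^2 + 9*h*w + 14*w^2))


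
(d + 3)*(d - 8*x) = d^2 - 8*d*x + 3*d - 24*x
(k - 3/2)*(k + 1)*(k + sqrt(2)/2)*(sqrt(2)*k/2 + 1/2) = sqrt(2)*k^4/2 - sqrt(2)*k^3/4 + k^3 - sqrt(2)*k^2/2 - k^2/2 - 3*k/2 - sqrt(2)*k/8 - 3*sqrt(2)/8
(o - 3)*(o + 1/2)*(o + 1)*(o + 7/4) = o^4 + o^3/4 - 53*o^2/8 - 17*o/2 - 21/8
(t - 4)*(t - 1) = t^2 - 5*t + 4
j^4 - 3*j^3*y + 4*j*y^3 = j*(j - 2*y)^2*(j + y)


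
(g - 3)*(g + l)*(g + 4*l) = g^3 + 5*g^2*l - 3*g^2 + 4*g*l^2 - 15*g*l - 12*l^2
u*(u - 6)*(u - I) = u^3 - 6*u^2 - I*u^2 + 6*I*u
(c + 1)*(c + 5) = c^2 + 6*c + 5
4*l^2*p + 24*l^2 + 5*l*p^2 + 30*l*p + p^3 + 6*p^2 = (l + p)*(4*l + p)*(p + 6)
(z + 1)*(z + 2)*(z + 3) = z^3 + 6*z^2 + 11*z + 6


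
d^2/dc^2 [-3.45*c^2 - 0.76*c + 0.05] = -6.90000000000000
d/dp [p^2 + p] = 2*p + 1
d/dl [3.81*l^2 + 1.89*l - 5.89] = 7.62*l + 1.89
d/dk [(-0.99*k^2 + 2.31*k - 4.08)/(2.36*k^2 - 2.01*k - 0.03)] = (-3.4617*k^2 + 19.317*k - 8.2701)/(5.5696*k^4 - 9.4872*k^3 + 3.8985*k^2 + 0.1206*k + 0.0009)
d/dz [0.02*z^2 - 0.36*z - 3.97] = 0.04*z - 0.36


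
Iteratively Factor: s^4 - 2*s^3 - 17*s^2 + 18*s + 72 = (s + 2)*(s^3 - 4*s^2 - 9*s + 36) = (s + 2)*(s + 3)*(s^2 - 7*s + 12) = (s - 3)*(s + 2)*(s + 3)*(s - 4)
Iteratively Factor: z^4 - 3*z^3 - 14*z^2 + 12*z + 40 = (z + 2)*(z^3 - 5*z^2 - 4*z + 20) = (z - 2)*(z + 2)*(z^2 - 3*z - 10) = (z - 2)*(z + 2)^2*(z - 5)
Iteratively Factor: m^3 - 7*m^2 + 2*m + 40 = (m - 5)*(m^2 - 2*m - 8) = (m - 5)*(m - 4)*(m + 2)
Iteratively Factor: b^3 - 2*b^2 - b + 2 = (b - 1)*(b^2 - b - 2) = (b - 2)*(b - 1)*(b + 1)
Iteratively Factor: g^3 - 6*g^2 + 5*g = (g - 5)*(g^2 - g) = (g - 5)*(g - 1)*(g)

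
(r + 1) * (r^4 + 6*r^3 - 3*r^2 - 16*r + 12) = r^5 + 7*r^4 + 3*r^3 - 19*r^2 - 4*r + 12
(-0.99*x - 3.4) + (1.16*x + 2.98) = 0.17*x - 0.42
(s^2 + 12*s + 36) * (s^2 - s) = s^4 + 11*s^3 + 24*s^2 - 36*s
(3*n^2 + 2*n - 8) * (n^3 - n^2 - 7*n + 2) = 3*n^5 - n^4 - 31*n^3 + 60*n - 16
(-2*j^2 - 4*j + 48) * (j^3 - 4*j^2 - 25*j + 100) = -2*j^5 + 4*j^4 + 114*j^3 - 292*j^2 - 1600*j + 4800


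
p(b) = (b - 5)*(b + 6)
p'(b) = 2*b + 1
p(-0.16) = -30.13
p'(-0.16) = 0.68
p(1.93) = -24.35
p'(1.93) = 4.86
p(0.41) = -29.42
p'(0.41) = 1.82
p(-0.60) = -30.24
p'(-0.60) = -0.20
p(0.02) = -29.98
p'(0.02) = 1.04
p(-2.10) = -27.69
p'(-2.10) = -3.20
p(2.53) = -21.07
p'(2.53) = 6.06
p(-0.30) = -30.21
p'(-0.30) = 0.40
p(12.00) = 126.00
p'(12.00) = 25.00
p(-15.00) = 180.00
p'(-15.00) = -29.00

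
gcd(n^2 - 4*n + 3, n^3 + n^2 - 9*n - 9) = n - 3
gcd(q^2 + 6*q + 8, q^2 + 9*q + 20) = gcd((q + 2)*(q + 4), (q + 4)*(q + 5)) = q + 4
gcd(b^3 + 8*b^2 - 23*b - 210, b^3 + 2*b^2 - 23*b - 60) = b - 5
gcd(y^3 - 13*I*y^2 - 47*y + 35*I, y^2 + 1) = y - I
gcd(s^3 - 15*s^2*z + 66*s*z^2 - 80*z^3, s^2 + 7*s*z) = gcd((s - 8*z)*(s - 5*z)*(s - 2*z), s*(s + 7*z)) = 1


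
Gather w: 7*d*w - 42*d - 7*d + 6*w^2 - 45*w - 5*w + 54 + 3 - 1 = -49*d + 6*w^2 + w*(7*d - 50) + 56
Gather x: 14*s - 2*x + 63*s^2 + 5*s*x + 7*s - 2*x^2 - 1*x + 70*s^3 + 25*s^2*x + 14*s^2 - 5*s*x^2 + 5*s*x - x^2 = 70*s^3 + 77*s^2 + 21*s + x^2*(-5*s - 3) + x*(25*s^2 + 10*s - 3)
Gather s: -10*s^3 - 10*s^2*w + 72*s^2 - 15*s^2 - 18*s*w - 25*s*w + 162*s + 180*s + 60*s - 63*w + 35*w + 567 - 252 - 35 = -10*s^3 + s^2*(57 - 10*w) + s*(402 - 43*w) - 28*w + 280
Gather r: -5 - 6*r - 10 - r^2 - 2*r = -r^2 - 8*r - 15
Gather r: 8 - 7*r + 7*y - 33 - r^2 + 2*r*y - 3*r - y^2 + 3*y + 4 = -r^2 + r*(2*y - 10) - y^2 + 10*y - 21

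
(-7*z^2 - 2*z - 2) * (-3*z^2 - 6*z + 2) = 21*z^4 + 48*z^3 + 4*z^2 + 8*z - 4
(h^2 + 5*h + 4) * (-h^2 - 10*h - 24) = -h^4 - 15*h^3 - 78*h^2 - 160*h - 96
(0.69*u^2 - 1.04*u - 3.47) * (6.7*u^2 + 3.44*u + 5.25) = 4.623*u^4 - 4.5944*u^3 - 23.2041*u^2 - 17.3968*u - 18.2175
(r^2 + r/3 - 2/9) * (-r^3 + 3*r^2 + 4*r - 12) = -r^5 + 8*r^4/3 + 47*r^3/9 - 34*r^2/3 - 44*r/9 + 8/3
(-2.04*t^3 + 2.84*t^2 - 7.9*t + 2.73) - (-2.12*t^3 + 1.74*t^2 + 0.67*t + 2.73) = 0.0800000000000001*t^3 + 1.1*t^2 - 8.57*t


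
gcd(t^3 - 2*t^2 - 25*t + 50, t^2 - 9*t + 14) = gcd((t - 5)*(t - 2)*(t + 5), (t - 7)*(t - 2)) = t - 2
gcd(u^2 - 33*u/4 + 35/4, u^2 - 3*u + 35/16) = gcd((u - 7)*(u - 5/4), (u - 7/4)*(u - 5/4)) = u - 5/4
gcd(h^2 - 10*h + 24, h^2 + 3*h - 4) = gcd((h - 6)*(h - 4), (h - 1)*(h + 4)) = 1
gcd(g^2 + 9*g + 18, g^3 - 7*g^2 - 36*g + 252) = g + 6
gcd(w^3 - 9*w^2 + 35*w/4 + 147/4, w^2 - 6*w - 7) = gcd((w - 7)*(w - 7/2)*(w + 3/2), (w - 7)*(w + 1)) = w - 7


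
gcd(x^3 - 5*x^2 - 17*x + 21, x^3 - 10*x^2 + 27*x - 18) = x - 1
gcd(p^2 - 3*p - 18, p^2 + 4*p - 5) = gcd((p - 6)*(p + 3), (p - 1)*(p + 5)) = 1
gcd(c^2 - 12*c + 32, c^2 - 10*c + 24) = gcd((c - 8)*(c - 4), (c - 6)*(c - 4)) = c - 4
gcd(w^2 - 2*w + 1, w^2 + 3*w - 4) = w - 1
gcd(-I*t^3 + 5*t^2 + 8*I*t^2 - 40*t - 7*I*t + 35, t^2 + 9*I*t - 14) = 1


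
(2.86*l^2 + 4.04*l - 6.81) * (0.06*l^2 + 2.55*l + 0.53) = 0.1716*l^4 + 7.5354*l^3 + 11.4092*l^2 - 15.2243*l - 3.6093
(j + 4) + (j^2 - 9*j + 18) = j^2 - 8*j + 22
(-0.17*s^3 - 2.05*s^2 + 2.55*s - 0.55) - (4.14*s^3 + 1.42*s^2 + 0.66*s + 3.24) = -4.31*s^3 - 3.47*s^2 + 1.89*s - 3.79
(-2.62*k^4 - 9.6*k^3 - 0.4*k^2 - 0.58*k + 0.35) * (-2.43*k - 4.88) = 6.3666*k^5 + 36.1136*k^4 + 47.82*k^3 + 3.3614*k^2 + 1.9799*k - 1.708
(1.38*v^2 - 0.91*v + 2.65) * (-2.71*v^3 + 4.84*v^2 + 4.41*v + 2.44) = -3.7398*v^5 + 9.1453*v^4 - 5.5001*v^3 + 12.1801*v^2 + 9.4661*v + 6.466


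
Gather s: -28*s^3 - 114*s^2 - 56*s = -28*s^3 - 114*s^2 - 56*s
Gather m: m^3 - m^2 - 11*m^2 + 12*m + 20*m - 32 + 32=m^3 - 12*m^2 + 32*m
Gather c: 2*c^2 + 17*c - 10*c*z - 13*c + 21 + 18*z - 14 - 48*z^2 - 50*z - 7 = 2*c^2 + c*(4 - 10*z) - 48*z^2 - 32*z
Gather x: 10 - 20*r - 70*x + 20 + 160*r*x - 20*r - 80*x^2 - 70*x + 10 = -40*r - 80*x^2 + x*(160*r - 140) + 40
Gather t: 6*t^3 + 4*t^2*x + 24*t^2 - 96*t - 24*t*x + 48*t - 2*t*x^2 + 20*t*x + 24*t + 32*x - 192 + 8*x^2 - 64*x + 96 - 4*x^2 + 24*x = 6*t^3 + t^2*(4*x + 24) + t*(-2*x^2 - 4*x - 24) + 4*x^2 - 8*x - 96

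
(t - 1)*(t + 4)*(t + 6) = t^3 + 9*t^2 + 14*t - 24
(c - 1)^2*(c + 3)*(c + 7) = c^4 + 8*c^3 + 2*c^2 - 32*c + 21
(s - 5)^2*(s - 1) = s^3 - 11*s^2 + 35*s - 25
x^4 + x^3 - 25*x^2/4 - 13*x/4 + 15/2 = (x - 2)*(x - 1)*(x + 3/2)*(x + 5/2)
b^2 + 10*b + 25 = (b + 5)^2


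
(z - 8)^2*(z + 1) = z^3 - 15*z^2 + 48*z + 64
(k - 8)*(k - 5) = k^2 - 13*k + 40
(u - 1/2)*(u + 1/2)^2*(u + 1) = u^4 + 3*u^3/2 + u^2/4 - 3*u/8 - 1/8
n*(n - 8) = n^2 - 8*n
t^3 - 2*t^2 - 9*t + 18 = (t - 3)*(t - 2)*(t + 3)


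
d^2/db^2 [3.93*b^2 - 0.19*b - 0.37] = 7.86000000000000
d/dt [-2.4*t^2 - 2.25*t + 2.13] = -4.8*t - 2.25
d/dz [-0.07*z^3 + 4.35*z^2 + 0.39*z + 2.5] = -0.21*z^2 + 8.7*z + 0.39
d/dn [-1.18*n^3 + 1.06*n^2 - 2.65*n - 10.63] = -3.54*n^2 + 2.12*n - 2.65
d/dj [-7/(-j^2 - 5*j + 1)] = 7*(-2*j - 5)/(j^2 + 5*j - 1)^2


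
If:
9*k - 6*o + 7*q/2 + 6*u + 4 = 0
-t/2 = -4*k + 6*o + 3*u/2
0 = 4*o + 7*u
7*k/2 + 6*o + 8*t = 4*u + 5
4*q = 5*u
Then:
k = 9958/3897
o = 980/433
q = -700/433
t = -11056/3897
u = -560/433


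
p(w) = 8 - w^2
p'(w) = -2*w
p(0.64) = 7.59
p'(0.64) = -1.28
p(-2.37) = 2.38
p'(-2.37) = 4.74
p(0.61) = 7.63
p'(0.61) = -1.22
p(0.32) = 7.90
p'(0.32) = -0.64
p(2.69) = 0.76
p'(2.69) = -5.38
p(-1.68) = 5.18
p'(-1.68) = 3.36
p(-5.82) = -25.87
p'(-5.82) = 11.64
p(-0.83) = 7.31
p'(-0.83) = 1.66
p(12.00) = -136.00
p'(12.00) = -24.00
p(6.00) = -28.00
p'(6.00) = -12.00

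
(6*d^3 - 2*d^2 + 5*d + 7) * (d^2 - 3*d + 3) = 6*d^5 - 20*d^4 + 29*d^3 - 14*d^2 - 6*d + 21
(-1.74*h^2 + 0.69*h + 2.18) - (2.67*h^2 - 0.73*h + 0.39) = -4.41*h^2 + 1.42*h + 1.79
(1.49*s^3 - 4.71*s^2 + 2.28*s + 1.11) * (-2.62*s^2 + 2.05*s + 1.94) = -3.9038*s^5 + 15.3947*s^4 - 12.7385*s^3 - 7.3716*s^2 + 6.6987*s + 2.1534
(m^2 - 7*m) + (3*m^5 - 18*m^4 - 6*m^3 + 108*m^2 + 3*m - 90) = 3*m^5 - 18*m^4 - 6*m^3 + 109*m^2 - 4*m - 90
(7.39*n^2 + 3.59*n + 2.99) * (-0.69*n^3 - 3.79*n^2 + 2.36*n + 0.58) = -5.0991*n^5 - 30.4852*n^4 + 1.7712*n^3 + 1.4265*n^2 + 9.1386*n + 1.7342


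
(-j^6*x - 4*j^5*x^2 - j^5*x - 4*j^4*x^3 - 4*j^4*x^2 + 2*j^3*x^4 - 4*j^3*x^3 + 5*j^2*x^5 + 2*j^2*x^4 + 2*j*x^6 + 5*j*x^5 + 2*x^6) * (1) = -j^6*x - 4*j^5*x^2 - j^5*x - 4*j^4*x^3 - 4*j^4*x^2 + 2*j^3*x^4 - 4*j^3*x^3 + 5*j^2*x^5 + 2*j^2*x^4 + 2*j*x^6 + 5*j*x^5 + 2*x^6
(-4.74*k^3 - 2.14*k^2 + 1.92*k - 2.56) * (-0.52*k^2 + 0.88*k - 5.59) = 2.4648*k^5 - 3.0584*k^4 + 23.615*k^3 + 14.9834*k^2 - 12.9856*k + 14.3104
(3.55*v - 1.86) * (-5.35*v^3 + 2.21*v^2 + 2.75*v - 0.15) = -18.9925*v^4 + 17.7965*v^3 + 5.6519*v^2 - 5.6475*v + 0.279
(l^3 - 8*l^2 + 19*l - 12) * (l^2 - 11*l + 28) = l^5 - 19*l^4 + 135*l^3 - 445*l^2 + 664*l - 336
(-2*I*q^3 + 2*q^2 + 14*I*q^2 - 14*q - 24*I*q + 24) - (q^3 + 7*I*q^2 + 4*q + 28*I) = -q^3 - 2*I*q^3 + 2*q^2 + 7*I*q^2 - 18*q - 24*I*q + 24 - 28*I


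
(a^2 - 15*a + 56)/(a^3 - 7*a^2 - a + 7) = (a - 8)/(a^2 - 1)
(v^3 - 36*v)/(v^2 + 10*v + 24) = v*(v - 6)/(v + 4)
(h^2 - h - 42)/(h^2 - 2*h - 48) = (h - 7)/(h - 8)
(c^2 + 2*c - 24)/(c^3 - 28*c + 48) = 1/(c - 2)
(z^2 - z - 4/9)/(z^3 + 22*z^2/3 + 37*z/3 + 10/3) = (z - 4/3)/(z^2 + 7*z + 10)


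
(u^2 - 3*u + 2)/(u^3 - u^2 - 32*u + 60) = (u - 1)/(u^2 + u - 30)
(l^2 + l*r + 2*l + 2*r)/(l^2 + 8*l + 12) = (l + r)/(l + 6)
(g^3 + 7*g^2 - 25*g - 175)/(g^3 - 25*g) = (g + 7)/g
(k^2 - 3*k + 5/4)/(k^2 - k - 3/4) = (-4*k^2 + 12*k - 5)/(-4*k^2 + 4*k + 3)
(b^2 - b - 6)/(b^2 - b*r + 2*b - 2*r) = (3 - b)/(-b + r)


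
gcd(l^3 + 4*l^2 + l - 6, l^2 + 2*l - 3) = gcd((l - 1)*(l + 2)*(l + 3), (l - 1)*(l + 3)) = l^2 + 2*l - 3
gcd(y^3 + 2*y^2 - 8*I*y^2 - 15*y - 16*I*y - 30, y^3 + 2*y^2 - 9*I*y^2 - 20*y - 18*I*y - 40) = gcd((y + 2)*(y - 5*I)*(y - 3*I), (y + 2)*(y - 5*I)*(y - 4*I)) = y^2 + y*(2 - 5*I) - 10*I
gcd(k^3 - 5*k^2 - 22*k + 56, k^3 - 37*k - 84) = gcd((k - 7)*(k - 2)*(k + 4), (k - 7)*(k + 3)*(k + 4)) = k^2 - 3*k - 28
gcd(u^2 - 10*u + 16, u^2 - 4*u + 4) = u - 2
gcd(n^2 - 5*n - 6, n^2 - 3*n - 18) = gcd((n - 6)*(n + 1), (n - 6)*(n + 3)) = n - 6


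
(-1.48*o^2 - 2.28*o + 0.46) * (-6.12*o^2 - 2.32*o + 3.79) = 9.0576*o^4 + 17.3872*o^3 - 3.1348*o^2 - 9.7084*o + 1.7434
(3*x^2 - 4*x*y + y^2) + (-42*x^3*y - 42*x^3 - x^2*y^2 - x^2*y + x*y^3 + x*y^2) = -42*x^3*y - 42*x^3 - x^2*y^2 - x^2*y + 3*x^2 + x*y^3 + x*y^2 - 4*x*y + y^2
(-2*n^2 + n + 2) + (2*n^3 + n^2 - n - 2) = 2*n^3 - n^2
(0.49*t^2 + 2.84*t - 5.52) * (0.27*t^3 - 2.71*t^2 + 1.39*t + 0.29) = 0.1323*t^5 - 0.5611*t^4 - 8.5057*t^3 + 19.0489*t^2 - 6.8492*t - 1.6008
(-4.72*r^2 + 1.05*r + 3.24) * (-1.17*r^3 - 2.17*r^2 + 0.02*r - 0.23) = 5.5224*r^5 + 9.0139*r^4 - 6.1637*r^3 - 5.9242*r^2 - 0.1767*r - 0.7452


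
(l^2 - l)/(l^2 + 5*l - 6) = l/(l + 6)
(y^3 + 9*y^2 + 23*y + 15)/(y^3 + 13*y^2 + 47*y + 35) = (y + 3)/(y + 7)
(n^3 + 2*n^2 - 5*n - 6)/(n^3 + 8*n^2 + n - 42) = (n + 1)/(n + 7)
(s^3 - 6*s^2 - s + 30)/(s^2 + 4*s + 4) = (s^2 - 8*s + 15)/(s + 2)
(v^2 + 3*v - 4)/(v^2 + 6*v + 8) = (v - 1)/(v + 2)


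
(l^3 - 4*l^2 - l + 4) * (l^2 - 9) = l^5 - 4*l^4 - 10*l^3 + 40*l^2 + 9*l - 36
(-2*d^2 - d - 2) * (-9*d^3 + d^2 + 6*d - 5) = 18*d^5 + 7*d^4 + 5*d^3 + 2*d^2 - 7*d + 10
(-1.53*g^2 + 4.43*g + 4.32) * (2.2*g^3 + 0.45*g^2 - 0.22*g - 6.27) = -3.366*g^5 + 9.0575*g^4 + 11.8341*g^3 + 10.5625*g^2 - 28.7265*g - 27.0864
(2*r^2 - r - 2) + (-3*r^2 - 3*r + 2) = -r^2 - 4*r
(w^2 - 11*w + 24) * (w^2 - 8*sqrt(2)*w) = w^4 - 8*sqrt(2)*w^3 - 11*w^3 + 24*w^2 + 88*sqrt(2)*w^2 - 192*sqrt(2)*w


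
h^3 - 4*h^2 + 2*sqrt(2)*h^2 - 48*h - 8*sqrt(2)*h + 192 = (h - 4)*(h - 4*sqrt(2))*(h + 6*sqrt(2))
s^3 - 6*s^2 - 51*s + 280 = (s - 8)*(s - 5)*(s + 7)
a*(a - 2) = a^2 - 2*a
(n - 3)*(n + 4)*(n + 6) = n^3 + 7*n^2 - 6*n - 72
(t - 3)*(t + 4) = t^2 + t - 12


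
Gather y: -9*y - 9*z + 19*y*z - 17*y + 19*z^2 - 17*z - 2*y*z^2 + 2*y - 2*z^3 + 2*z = y*(-2*z^2 + 19*z - 24) - 2*z^3 + 19*z^2 - 24*z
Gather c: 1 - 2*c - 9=-2*c - 8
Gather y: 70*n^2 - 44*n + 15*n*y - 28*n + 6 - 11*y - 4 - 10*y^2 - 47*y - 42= 70*n^2 - 72*n - 10*y^2 + y*(15*n - 58) - 40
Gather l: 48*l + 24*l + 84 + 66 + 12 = 72*l + 162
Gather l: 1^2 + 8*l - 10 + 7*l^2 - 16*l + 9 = 7*l^2 - 8*l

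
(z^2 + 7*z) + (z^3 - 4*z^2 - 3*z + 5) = z^3 - 3*z^2 + 4*z + 5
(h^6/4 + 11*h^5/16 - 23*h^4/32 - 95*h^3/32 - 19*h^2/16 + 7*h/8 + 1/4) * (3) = 3*h^6/4 + 33*h^5/16 - 69*h^4/32 - 285*h^3/32 - 57*h^2/16 + 21*h/8 + 3/4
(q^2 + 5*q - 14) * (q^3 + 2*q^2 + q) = q^5 + 7*q^4 - 3*q^3 - 23*q^2 - 14*q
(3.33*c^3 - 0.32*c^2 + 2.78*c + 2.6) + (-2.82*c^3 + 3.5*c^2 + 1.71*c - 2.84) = 0.51*c^3 + 3.18*c^2 + 4.49*c - 0.24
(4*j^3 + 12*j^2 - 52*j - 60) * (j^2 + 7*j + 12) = 4*j^5 + 40*j^4 + 80*j^3 - 280*j^2 - 1044*j - 720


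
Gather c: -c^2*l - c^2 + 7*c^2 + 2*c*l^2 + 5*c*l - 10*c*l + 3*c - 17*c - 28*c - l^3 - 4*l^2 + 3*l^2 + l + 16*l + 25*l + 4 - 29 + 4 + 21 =c^2*(6 - l) + c*(2*l^2 - 5*l - 42) - l^3 - l^2 + 42*l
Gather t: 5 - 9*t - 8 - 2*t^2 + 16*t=-2*t^2 + 7*t - 3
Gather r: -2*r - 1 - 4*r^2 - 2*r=-4*r^2 - 4*r - 1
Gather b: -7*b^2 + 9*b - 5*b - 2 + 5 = -7*b^2 + 4*b + 3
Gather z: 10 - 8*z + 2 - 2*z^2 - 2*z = -2*z^2 - 10*z + 12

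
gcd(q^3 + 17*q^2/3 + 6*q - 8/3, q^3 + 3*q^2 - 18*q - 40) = q + 2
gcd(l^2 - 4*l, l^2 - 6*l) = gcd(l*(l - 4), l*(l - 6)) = l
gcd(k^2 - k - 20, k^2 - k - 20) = k^2 - k - 20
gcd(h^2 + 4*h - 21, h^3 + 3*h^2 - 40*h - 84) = h + 7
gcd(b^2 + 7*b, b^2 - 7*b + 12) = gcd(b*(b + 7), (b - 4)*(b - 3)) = 1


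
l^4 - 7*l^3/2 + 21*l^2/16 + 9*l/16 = l*(l - 3)*(l - 3/4)*(l + 1/4)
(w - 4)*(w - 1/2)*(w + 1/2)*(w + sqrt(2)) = w^4 - 4*w^3 + sqrt(2)*w^3 - 4*sqrt(2)*w^2 - w^2/4 - sqrt(2)*w/4 + w + sqrt(2)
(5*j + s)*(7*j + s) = 35*j^2 + 12*j*s + s^2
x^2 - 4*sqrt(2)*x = x*(x - 4*sqrt(2))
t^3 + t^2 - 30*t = t*(t - 5)*(t + 6)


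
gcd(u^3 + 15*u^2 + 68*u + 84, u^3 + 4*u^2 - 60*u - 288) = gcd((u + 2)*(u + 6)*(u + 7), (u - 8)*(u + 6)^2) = u + 6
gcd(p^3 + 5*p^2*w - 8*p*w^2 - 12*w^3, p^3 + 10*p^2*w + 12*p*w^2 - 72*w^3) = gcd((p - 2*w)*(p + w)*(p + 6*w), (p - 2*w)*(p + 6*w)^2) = p^2 + 4*p*w - 12*w^2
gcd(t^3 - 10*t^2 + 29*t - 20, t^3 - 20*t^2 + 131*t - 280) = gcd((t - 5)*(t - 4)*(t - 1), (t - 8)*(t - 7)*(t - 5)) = t - 5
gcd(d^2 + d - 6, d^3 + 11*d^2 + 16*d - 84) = d - 2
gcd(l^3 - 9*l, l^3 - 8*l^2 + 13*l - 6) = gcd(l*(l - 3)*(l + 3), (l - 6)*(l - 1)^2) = 1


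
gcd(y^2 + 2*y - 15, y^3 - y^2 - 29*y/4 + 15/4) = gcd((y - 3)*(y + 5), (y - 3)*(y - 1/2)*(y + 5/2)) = y - 3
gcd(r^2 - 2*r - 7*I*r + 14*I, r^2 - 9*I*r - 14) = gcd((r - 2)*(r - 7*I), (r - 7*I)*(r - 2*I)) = r - 7*I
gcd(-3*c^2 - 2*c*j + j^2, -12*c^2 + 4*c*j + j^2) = 1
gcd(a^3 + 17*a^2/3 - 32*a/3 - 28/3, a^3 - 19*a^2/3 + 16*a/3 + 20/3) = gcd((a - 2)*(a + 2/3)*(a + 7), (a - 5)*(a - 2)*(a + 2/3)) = a^2 - 4*a/3 - 4/3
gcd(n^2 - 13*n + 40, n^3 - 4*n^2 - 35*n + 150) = n - 5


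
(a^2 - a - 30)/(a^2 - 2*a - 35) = (a - 6)/(a - 7)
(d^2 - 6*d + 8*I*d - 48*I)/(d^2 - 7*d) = (d^2 - 6*d + 8*I*d - 48*I)/(d*(d - 7))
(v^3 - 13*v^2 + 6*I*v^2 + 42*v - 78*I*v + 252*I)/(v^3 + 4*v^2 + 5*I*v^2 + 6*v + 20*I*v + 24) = (v^2 - 13*v + 42)/(v^2 + v*(4 - I) - 4*I)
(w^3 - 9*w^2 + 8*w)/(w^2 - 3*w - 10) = w*(-w^2 + 9*w - 8)/(-w^2 + 3*w + 10)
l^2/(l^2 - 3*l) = l/(l - 3)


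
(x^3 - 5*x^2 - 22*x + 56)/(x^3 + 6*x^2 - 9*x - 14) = (x^2 - 3*x - 28)/(x^2 + 8*x + 7)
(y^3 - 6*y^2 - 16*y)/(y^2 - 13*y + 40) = y*(y + 2)/(y - 5)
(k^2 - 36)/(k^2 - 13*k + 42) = (k + 6)/(k - 7)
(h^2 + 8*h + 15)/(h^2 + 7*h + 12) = (h + 5)/(h + 4)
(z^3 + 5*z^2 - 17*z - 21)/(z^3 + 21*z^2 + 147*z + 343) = (z^2 - 2*z - 3)/(z^2 + 14*z + 49)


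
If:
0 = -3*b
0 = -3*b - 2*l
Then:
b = 0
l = 0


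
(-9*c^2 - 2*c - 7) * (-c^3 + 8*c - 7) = 9*c^5 + 2*c^4 - 65*c^3 + 47*c^2 - 42*c + 49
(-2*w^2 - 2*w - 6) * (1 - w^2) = 2*w^4 + 2*w^3 + 4*w^2 - 2*w - 6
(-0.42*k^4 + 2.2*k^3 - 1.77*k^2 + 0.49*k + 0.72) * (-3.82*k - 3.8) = 1.6044*k^5 - 6.808*k^4 - 1.5986*k^3 + 4.8542*k^2 - 4.6124*k - 2.736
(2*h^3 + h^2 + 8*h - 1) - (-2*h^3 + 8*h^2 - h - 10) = 4*h^3 - 7*h^2 + 9*h + 9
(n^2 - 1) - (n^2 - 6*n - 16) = 6*n + 15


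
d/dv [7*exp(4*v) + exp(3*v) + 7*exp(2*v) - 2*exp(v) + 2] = (28*exp(3*v) + 3*exp(2*v) + 14*exp(v) - 2)*exp(v)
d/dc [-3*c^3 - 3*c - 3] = -9*c^2 - 3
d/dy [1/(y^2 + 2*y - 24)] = 2*(-y - 1)/(y^2 + 2*y - 24)^2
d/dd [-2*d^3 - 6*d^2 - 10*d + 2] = -6*d^2 - 12*d - 10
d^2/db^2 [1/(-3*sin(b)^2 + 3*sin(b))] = (4 + 1/sin(b) - 4/sin(b)^2 + 2/sin(b)^3)/(3*(sin(b) - 1)^2)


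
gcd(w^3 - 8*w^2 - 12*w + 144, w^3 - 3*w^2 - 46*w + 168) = w - 6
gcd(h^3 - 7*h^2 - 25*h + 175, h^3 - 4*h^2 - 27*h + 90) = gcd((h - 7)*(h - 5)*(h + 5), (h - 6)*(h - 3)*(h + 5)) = h + 5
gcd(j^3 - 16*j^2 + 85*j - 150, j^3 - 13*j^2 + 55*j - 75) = j^2 - 10*j + 25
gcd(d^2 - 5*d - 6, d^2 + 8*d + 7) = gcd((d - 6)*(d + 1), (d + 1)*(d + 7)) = d + 1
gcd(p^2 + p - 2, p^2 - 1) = p - 1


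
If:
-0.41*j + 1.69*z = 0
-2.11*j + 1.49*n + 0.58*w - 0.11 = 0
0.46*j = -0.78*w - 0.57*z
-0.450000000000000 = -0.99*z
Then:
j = 1.87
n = 3.29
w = -1.44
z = 0.45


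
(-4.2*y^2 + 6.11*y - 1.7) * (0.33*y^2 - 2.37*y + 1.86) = -1.386*y^4 + 11.9703*y^3 - 22.8537*y^2 + 15.3936*y - 3.162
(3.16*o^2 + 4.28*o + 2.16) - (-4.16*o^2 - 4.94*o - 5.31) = 7.32*o^2 + 9.22*o + 7.47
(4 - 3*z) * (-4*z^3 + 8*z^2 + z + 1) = 12*z^4 - 40*z^3 + 29*z^2 + z + 4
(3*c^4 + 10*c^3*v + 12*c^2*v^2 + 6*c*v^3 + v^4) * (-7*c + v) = -21*c^5 - 67*c^4*v - 74*c^3*v^2 - 30*c^2*v^3 - c*v^4 + v^5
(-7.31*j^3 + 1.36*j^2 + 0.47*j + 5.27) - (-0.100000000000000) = -7.31*j^3 + 1.36*j^2 + 0.47*j + 5.37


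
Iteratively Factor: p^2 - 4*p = (p)*(p - 4)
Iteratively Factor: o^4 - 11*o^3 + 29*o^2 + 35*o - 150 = (o + 2)*(o^3 - 13*o^2 + 55*o - 75) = (o - 5)*(o + 2)*(o^2 - 8*o + 15) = (o - 5)*(o - 3)*(o + 2)*(o - 5)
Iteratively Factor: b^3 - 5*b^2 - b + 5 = (b - 1)*(b^2 - 4*b - 5) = (b - 5)*(b - 1)*(b + 1)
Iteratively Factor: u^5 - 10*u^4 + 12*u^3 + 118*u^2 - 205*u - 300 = (u + 3)*(u^4 - 13*u^3 + 51*u^2 - 35*u - 100) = (u + 1)*(u + 3)*(u^3 - 14*u^2 + 65*u - 100) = (u - 5)*(u + 1)*(u + 3)*(u^2 - 9*u + 20) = (u - 5)*(u - 4)*(u + 1)*(u + 3)*(u - 5)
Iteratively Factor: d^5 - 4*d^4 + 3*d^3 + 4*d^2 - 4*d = (d)*(d^4 - 4*d^3 + 3*d^2 + 4*d - 4) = d*(d - 2)*(d^3 - 2*d^2 - d + 2) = d*(d - 2)*(d + 1)*(d^2 - 3*d + 2) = d*(d - 2)^2*(d + 1)*(d - 1)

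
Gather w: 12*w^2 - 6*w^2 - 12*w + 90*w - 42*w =6*w^2 + 36*w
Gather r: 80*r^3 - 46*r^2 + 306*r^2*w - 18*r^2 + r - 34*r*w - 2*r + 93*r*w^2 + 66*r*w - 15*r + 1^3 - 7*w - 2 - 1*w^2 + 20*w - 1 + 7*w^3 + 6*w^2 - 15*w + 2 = 80*r^3 + r^2*(306*w - 64) + r*(93*w^2 + 32*w - 16) + 7*w^3 + 5*w^2 - 2*w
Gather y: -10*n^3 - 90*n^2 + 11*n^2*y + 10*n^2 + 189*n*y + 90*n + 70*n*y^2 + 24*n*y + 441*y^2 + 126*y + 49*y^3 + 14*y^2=-10*n^3 - 80*n^2 + 90*n + 49*y^3 + y^2*(70*n + 455) + y*(11*n^2 + 213*n + 126)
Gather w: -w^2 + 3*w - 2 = -w^2 + 3*w - 2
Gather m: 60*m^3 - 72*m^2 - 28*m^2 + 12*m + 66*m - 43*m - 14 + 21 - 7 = 60*m^3 - 100*m^2 + 35*m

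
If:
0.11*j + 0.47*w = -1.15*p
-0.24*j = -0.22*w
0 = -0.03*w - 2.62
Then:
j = -80.06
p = 43.35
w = -87.33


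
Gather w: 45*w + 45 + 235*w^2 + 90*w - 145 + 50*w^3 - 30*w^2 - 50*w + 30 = 50*w^3 + 205*w^2 + 85*w - 70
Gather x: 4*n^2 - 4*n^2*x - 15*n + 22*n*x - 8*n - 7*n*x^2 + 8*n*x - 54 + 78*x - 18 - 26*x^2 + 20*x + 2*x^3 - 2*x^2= 4*n^2 - 23*n + 2*x^3 + x^2*(-7*n - 28) + x*(-4*n^2 + 30*n + 98) - 72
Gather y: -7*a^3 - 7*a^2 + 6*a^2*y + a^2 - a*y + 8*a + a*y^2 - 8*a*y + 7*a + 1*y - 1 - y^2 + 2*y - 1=-7*a^3 - 6*a^2 + 15*a + y^2*(a - 1) + y*(6*a^2 - 9*a + 3) - 2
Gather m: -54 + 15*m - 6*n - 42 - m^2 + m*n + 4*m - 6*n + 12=-m^2 + m*(n + 19) - 12*n - 84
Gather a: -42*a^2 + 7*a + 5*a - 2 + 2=-42*a^2 + 12*a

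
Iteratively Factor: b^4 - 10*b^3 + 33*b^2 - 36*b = (b - 3)*(b^3 - 7*b^2 + 12*b) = (b - 3)^2*(b^2 - 4*b) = (b - 4)*(b - 3)^2*(b)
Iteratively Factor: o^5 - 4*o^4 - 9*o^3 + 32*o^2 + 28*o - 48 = (o - 4)*(o^4 - 9*o^2 - 4*o + 12) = (o - 4)*(o + 2)*(o^3 - 2*o^2 - 5*o + 6) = (o - 4)*(o + 2)^2*(o^2 - 4*o + 3) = (o - 4)*(o - 1)*(o + 2)^2*(o - 3)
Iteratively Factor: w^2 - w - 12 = (w + 3)*(w - 4)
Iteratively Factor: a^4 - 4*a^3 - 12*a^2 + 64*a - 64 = (a - 2)*(a^3 - 2*a^2 - 16*a + 32) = (a - 4)*(a - 2)*(a^2 + 2*a - 8) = (a - 4)*(a - 2)^2*(a + 4)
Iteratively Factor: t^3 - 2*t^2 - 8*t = (t)*(t^2 - 2*t - 8) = t*(t + 2)*(t - 4)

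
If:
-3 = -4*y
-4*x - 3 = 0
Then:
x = -3/4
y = 3/4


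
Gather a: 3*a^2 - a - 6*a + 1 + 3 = 3*a^2 - 7*a + 4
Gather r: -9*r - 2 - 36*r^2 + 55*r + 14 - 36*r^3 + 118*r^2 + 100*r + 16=-36*r^3 + 82*r^2 + 146*r + 28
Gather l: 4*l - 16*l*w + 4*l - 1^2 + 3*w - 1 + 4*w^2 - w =l*(8 - 16*w) + 4*w^2 + 2*w - 2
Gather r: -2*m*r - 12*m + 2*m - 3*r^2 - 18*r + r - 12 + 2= -10*m - 3*r^2 + r*(-2*m - 17) - 10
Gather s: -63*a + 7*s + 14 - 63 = -63*a + 7*s - 49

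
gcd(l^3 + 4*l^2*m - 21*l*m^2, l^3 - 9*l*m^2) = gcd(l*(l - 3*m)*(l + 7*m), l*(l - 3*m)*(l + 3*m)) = l^2 - 3*l*m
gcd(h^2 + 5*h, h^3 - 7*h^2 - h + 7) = 1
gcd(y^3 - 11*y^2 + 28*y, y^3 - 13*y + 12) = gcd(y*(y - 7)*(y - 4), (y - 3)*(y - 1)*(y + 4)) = 1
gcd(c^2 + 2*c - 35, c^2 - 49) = c + 7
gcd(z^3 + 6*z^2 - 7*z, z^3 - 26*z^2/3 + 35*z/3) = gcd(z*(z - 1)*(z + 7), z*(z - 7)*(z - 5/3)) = z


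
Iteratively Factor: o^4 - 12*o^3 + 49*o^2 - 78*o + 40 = (o - 5)*(o^3 - 7*o^2 + 14*o - 8) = (o - 5)*(o - 1)*(o^2 - 6*o + 8) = (o - 5)*(o - 2)*(o - 1)*(o - 4)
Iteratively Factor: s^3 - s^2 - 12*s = (s + 3)*(s^2 - 4*s) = (s - 4)*(s + 3)*(s)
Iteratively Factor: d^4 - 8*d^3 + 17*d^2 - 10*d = (d - 5)*(d^3 - 3*d^2 + 2*d) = d*(d - 5)*(d^2 - 3*d + 2) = d*(d - 5)*(d - 2)*(d - 1)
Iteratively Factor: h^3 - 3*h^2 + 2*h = (h)*(h^2 - 3*h + 2) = h*(h - 1)*(h - 2)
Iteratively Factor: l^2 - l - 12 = (l - 4)*(l + 3)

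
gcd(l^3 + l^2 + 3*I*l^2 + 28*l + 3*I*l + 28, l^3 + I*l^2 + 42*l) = l + 7*I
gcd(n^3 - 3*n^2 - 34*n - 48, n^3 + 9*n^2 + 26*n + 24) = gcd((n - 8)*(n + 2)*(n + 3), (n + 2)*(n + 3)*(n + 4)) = n^2 + 5*n + 6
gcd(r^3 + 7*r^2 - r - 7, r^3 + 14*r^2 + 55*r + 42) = r^2 + 8*r + 7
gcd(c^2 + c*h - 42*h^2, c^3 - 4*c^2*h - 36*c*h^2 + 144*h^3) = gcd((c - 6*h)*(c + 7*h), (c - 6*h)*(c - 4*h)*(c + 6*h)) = c - 6*h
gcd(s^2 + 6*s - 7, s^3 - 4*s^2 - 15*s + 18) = s - 1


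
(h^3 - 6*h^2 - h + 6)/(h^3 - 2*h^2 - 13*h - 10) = (h^2 - 7*h + 6)/(h^2 - 3*h - 10)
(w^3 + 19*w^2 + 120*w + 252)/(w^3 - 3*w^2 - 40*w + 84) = (w^2 + 13*w + 42)/(w^2 - 9*w + 14)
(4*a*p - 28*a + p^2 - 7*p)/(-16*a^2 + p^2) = (p - 7)/(-4*a + p)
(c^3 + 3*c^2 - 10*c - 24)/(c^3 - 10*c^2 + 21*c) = (c^2 + 6*c + 8)/(c*(c - 7))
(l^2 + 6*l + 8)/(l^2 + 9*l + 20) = (l + 2)/(l + 5)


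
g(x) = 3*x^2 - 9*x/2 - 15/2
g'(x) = 6*x - 9/2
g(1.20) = -8.58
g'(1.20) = 2.70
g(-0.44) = -4.94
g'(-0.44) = -7.14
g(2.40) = -1.02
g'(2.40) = 9.90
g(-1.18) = 1.99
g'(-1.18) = -11.58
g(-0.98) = -0.21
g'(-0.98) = -10.38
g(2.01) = -4.42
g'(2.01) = 7.56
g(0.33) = -8.66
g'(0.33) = -2.52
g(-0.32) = -5.75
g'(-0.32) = -6.42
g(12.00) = 370.50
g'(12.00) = 67.50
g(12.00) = 370.50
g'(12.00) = 67.50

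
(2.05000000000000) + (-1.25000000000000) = 0.800000000000000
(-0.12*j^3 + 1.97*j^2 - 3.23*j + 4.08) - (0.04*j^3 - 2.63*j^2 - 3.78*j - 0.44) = -0.16*j^3 + 4.6*j^2 + 0.55*j + 4.52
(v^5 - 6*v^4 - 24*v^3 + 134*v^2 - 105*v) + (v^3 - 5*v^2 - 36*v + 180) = v^5 - 6*v^4 - 23*v^3 + 129*v^2 - 141*v + 180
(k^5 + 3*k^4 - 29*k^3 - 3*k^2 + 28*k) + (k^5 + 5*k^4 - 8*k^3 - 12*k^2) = 2*k^5 + 8*k^4 - 37*k^3 - 15*k^2 + 28*k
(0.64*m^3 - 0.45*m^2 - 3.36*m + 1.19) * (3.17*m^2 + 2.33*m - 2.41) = 2.0288*m^5 + 0.0647*m^4 - 13.2421*m^3 - 2.972*m^2 + 10.8703*m - 2.8679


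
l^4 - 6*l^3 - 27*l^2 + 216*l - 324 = (l - 6)*(l - 3)^2*(l + 6)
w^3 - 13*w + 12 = (w - 3)*(w - 1)*(w + 4)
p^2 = p^2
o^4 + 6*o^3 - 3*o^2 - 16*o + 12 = (o - 1)^2*(o + 2)*(o + 6)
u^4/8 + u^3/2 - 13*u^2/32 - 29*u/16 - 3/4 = (u/4 + 1)*(u/2 + 1/4)*(u - 2)*(u + 3/2)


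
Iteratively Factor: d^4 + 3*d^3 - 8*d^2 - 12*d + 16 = (d - 1)*(d^3 + 4*d^2 - 4*d - 16) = (d - 1)*(d + 4)*(d^2 - 4) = (d - 2)*(d - 1)*(d + 4)*(d + 2)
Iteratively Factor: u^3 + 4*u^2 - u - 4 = (u + 4)*(u^2 - 1) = (u - 1)*(u + 4)*(u + 1)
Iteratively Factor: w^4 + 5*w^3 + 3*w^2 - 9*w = (w - 1)*(w^3 + 6*w^2 + 9*w) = (w - 1)*(w + 3)*(w^2 + 3*w) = (w - 1)*(w + 3)^2*(w)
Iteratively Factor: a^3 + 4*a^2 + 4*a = (a + 2)*(a^2 + 2*a) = a*(a + 2)*(a + 2)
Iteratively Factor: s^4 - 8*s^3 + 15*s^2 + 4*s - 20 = (s - 2)*(s^3 - 6*s^2 + 3*s + 10) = (s - 5)*(s - 2)*(s^2 - s - 2) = (s - 5)*(s - 2)*(s + 1)*(s - 2)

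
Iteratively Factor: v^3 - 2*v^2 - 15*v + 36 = (v - 3)*(v^2 + v - 12) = (v - 3)*(v + 4)*(v - 3)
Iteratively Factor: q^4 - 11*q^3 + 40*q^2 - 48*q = (q - 4)*(q^3 - 7*q^2 + 12*q) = (q - 4)^2*(q^2 - 3*q) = q*(q - 4)^2*(q - 3)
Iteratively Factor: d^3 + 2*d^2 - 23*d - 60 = (d + 3)*(d^2 - d - 20) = (d + 3)*(d + 4)*(d - 5)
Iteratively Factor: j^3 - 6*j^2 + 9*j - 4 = (j - 4)*(j^2 - 2*j + 1) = (j - 4)*(j - 1)*(j - 1)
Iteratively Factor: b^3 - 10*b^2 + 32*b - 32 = (b - 4)*(b^2 - 6*b + 8) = (b - 4)^2*(b - 2)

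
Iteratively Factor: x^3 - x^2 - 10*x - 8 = (x + 2)*(x^2 - 3*x - 4) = (x - 4)*(x + 2)*(x + 1)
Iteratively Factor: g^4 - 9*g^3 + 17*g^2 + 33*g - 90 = (g + 2)*(g^3 - 11*g^2 + 39*g - 45) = (g - 3)*(g + 2)*(g^2 - 8*g + 15) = (g - 3)^2*(g + 2)*(g - 5)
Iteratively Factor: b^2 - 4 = (b - 2)*(b + 2)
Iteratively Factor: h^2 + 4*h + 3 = (h + 1)*(h + 3)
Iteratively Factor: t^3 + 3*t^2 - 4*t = (t - 1)*(t^2 + 4*t) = (t - 1)*(t + 4)*(t)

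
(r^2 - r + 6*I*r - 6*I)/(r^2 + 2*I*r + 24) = (r - 1)/(r - 4*I)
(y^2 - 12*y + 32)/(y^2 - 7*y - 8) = (y - 4)/(y + 1)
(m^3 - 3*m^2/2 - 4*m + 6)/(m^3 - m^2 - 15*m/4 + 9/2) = 2*(m - 2)/(2*m - 3)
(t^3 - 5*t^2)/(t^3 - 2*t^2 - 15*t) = t/(t + 3)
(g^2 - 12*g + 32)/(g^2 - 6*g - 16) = (g - 4)/(g + 2)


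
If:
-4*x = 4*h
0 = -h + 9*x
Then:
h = 0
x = 0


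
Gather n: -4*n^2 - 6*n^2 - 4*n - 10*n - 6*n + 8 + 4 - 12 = -10*n^2 - 20*n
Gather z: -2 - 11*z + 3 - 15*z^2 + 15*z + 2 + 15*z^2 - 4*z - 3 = 0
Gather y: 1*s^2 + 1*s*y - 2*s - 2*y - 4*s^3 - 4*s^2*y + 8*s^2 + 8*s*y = -4*s^3 + 9*s^2 - 2*s + y*(-4*s^2 + 9*s - 2)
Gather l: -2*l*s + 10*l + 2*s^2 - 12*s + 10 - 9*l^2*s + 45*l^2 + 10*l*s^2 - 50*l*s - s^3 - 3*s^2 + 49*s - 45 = l^2*(45 - 9*s) + l*(10*s^2 - 52*s + 10) - s^3 - s^2 + 37*s - 35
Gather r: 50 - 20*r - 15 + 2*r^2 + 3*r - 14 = 2*r^2 - 17*r + 21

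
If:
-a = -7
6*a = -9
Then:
No Solution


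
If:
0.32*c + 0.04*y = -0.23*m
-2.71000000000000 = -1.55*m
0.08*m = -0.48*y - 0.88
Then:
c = -0.99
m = 1.75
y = -2.12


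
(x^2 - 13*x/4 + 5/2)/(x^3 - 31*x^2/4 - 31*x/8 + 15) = 2*(x - 2)/(2*x^2 - 13*x - 24)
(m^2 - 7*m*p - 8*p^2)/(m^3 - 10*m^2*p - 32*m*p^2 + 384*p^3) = (-m - p)/(-m^2 + 2*m*p + 48*p^2)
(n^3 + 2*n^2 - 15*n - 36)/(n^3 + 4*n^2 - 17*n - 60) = (n + 3)/(n + 5)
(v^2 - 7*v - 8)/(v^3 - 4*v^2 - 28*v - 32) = (v + 1)/(v^2 + 4*v + 4)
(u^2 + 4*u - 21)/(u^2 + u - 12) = (u + 7)/(u + 4)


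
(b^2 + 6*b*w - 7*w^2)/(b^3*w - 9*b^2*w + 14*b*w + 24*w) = (b^2 + 6*b*w - 7*w^2)/(w*(b^3 - 9*b^2 + 14*b + 24))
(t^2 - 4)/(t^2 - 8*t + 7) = (t^2 - 4)/(t^2 - 8*t + 7)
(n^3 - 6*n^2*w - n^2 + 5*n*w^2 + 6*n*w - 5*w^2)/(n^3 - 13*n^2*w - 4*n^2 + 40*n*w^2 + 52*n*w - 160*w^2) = (-n^2 + n*w + n - w)/(-n^2 + 8*n*w + 4*n - 32*w)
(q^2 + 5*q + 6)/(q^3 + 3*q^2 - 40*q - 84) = (q + 3)/(q^2 + q - 42)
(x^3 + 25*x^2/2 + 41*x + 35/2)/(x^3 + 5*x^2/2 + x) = (x^2 + 12*x + 35)/(x*(x + 2))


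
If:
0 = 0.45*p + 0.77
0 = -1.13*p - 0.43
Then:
No Solution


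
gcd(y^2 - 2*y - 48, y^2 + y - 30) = y + 6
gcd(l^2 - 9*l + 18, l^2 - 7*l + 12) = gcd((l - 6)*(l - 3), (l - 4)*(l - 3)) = l - 3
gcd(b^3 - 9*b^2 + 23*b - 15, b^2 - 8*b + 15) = b^2 - 8*b + 15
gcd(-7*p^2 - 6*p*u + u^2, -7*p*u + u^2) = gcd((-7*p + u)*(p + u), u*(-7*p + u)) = 7*p - u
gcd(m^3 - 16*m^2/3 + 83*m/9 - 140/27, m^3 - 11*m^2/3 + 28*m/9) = m^2 - 11*m/3 + 28/9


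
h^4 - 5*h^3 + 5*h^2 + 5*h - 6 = (h - 3)*(h - 2)*(h - 1)*(h + 1)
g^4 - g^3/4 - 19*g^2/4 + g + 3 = (g - 2)*(g - 1)*(g + 3/4)*(g + 2)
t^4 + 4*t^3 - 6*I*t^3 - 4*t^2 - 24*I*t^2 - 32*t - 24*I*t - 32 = (t + 2)^2*(t - 4*I)*(t - 2*I)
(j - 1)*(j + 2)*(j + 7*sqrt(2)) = j^3 + j^2 + 7*sqrt(2)*j^2 - 2*j + 7*sqrt(2)*j - 14*sqrt(2)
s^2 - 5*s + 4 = (s - 4)*(s - 1)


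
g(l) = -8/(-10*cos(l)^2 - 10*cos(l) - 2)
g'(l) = -8*(-20*sin(l)*cos(l) - 10*sin(l))/(-10*cos(l)^2 - 10*cos(l) - 2)^2 = 20*(2*cos(l) + 1)*sin(l)/(5*cos(l)^2 + 5*cos(l) + 1)^2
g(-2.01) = -18.01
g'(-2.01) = -54.91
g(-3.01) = 4.18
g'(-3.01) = 2.81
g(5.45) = 0.60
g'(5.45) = -0.79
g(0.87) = 0.63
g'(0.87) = 0.88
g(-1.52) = 3.16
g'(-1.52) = -13.71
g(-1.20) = 1.15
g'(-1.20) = -2.67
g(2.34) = -68.06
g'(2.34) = -1626.93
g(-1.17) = 1.08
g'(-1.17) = -2.38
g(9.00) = 6.72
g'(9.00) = -19.13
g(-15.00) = 45.88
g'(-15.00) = 888.57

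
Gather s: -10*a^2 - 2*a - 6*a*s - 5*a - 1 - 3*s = -10*a^2 - 7*a + s*(-6*a - 3) - 1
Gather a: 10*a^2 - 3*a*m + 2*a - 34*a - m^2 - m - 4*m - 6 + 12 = 10*a^2 + a*(-3*m - 32) - m^2 - 5*m + 6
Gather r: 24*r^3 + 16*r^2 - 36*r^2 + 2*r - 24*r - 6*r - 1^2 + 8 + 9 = 24*r^3 - 20*r^2 - 28*r + 16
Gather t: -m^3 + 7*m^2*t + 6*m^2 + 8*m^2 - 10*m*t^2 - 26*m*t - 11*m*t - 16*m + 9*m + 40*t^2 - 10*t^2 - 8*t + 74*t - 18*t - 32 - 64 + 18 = -m^3 + 14*m^2 - 7*m + t^2*(30 - 10*m) + t*(7*m^2 - 37*m + 48) - 78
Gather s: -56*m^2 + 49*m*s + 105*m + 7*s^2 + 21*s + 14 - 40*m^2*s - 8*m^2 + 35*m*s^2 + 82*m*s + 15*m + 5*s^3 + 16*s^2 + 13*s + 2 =-64*m^2 + 120*m + 5*s^3 + s^2*(35*m + 23) + s*(-40*m^2 + 131*m + 34) + 16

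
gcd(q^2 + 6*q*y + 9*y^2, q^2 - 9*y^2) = q + 3*y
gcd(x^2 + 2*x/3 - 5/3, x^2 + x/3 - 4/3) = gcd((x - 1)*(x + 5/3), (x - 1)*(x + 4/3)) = x - 1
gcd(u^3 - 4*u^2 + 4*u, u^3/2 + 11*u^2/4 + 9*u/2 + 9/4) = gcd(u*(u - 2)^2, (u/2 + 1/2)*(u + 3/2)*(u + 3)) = 1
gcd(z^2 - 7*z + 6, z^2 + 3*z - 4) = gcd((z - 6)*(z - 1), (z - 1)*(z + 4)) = z - 1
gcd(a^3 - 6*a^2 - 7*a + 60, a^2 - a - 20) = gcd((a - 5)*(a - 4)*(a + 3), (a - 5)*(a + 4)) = a - 5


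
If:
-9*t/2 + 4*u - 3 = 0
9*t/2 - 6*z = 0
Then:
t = 4*z/3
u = 3*z/2 + 3/4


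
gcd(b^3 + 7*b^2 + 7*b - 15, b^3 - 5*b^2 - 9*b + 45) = b + 3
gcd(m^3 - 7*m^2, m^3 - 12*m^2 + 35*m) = m^2 - 7*m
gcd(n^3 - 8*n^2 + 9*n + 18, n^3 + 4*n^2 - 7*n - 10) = n + 1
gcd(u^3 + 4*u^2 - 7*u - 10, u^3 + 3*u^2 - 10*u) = u^2 + 3*u - 10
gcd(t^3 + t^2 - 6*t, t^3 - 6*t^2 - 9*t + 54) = t + 3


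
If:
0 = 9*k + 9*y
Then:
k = -y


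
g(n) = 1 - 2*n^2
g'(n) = -4*n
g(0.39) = 0.70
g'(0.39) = -1.56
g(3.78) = -27.58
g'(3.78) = -15.12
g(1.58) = -3.99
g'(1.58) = -6.32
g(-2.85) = -15.24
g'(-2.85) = 11.40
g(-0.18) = 0.94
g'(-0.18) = 0.72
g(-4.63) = -41.87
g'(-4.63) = 18.52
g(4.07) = -32.13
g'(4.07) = -16.28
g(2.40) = -10.52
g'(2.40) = -9.60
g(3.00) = -17.00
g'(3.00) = -12.00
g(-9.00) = -161.00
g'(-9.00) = 36.00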